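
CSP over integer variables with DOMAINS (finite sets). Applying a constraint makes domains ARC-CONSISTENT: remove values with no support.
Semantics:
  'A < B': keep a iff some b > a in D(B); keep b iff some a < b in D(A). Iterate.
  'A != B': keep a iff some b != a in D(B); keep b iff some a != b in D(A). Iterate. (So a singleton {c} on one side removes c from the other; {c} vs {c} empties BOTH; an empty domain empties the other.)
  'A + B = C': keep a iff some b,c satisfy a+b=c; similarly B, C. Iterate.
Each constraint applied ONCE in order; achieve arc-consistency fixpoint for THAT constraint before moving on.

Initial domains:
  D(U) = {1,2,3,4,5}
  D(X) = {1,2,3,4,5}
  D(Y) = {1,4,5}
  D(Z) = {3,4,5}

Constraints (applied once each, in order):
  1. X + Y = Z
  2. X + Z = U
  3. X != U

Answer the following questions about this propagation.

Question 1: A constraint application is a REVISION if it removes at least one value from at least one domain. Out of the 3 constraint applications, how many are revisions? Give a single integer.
Answer: 2

Derivation:
Constraint 1 (X + Y = Z) on D(X)={1,2,3,4,5} D(Y)={1,4,5} D(Z)={3,4,5}: X {1,2,3,4,5}->{1,2,3,4}; Y {1,4,5}->{1,4} => REVISION
Constraint 2 (X + Z = U) on D(X)={1,2,3,4} D(Z)={3,4,5} D(U)={1,2,3,4,5}: X {1,2,3,4}->{1,2}; Z {3,4,5}->{3,4}; U {1,2,3,4,5}->{4,5} => REVISION
Constraint 3 (X != U) on D(X)={1,2} D(U)={4,5}: no change => not a revision
Total revisions = 2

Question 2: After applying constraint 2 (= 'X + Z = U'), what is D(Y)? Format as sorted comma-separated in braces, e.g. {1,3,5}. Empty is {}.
Constraint 1 (X + Y = Z) on D(X)={1,2,3,4,5} D(Y)={1,4,5} D(Z)={3,4,5}: X {1,2,3,4,5}->{1,2,3,4}; Y {1,4,5}->{1,4}
Constraint 2 (X + Z = U) on D(X)={1,2,3,4} D(Z)={3,4,5} D(U)={1,2,3,4,5}: X {1,2,3,4}->{1,2}; Z {3,4,5}->{3,4}; U {1,2,3,4,5}->{4,5}
So after constraint 2: D(Y) = {1,4}

Answer: {1,4}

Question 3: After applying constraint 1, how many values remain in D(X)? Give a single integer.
Constraint 1 (X + Y = Z) on D(X)={1,2,3,4,5} D(Y)={1,4,5} D(Z)={3,4,5}: X {1,2,3,4,5}->{1,2,3,4}; Y {1,4,5}->{1,4}
So after constraint 1: D(X)={1,2,3,4}, size = 4

Answer: 4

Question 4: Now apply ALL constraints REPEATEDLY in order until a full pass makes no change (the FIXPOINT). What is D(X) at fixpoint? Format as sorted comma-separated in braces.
Answer: {2}

Derivation:
pass 0 (initial): D(X)={1,2,3,4,5}
pass 1: U {1,2,3,4,5}->{4,5}; X {1,2,3,4,5}->{1,2}; Y {1,4,5}->{1,4}; Z {3,4,5}->{3,4}
pass 2: U {4,5}->{5}; X {1,2}->{2}; Y {1,4}->{1}; Z {3,4}->{3}
pass 3: no change
Fixpoint after 3 passes: D(X) = {2}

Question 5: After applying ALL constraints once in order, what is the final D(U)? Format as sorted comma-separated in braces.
Constraint 1 (X + Y = Z) on D(X)={1,2,3,4,5} D(Y)={1,4,5} D(Z)={3,4,5}: X {1,2,3,4,5}->{1,2,3,4}; Y {1,4,5}->{1,4}
Constraint 2 (X + Z = U) on D(X)={1,2,3,4} D(Z)={3,4,5} D(U)={1,2,3,4,5}: X {1,2,3,4}->{1,2}; Z {3,4,5}->{3,4}; U {1,2,3,4,5}->{4,5}
Constraint 3 (X != U) on D(X)={1,2} D(U)={4,5}: no change
So after all 3 constraints: D(U) = {4,5}

Answer: {4,5}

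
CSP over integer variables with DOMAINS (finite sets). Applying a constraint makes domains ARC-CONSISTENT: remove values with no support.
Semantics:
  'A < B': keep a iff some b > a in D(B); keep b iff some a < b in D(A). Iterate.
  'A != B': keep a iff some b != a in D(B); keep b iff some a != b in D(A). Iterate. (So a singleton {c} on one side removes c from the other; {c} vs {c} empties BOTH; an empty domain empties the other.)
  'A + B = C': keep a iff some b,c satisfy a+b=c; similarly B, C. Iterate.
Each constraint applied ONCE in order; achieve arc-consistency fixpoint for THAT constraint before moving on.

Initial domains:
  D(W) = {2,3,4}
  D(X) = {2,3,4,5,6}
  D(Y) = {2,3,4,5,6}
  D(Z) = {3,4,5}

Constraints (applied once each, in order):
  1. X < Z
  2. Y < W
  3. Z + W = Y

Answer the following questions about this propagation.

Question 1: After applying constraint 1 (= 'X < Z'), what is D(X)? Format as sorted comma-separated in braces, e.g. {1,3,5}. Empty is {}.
Answer: {2,3,4}

Derivation:
Constraint 1 (X < Z) on D(X)={2,3,4,5,6} D(Z)={3,4,5}: X {2,3,4,5,6}->{2,3,4}
So after constraint 1: D(X) = {2,3,4}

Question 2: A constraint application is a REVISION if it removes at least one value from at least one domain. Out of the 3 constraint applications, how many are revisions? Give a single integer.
Answer: 3

Derivation:
Constraint 1 (X < Z) on D(X)={2,3,4,5,6} D(Z)={3,4,5}: X {2,3,4,5,6}->{2,3,4} => REVISION
Constraint 2 (Y < W) on D(Y)={2,3,4,5,6} D(W)={2,3,4}: Y {2,3,4,5,6}->{2,3}; W {2,3,4}->{3,4} => REVISION
Constraint 3 (Z + W = Y) on D(Z)={3,4,5} D(W)={3,4} D(Y)={2,3}: Z {3,4,5}->{}; W {3,4}->{}; Y {2,3}->{} => REVISION
Total revisions = 3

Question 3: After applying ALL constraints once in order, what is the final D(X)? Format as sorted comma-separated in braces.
Answer: {2,3,4}

Derivation:
Constraint 1 (X < Z) on D(X)={2,3,4,5,6} D(Z)={3,4,5}: X {2,3,4,5,6}->{2,3,4}
Constraint 2 (Y < W) on D(Y)={2,3,4,5,6} D(W)={2,3,4}: Y {2,3,4,5,6}->{2,3}; W {2,3,4}->{3,4}
Constraint 3 (Z + W = Y) on D(Z)={3,4,5} D(W)={3,4} D(Y)={2,3}: Z {3,4,5}->{}; W {3,4}->{}; Y {2,3}->{}
So after all 3 constraints: D(X) = {2,3,4}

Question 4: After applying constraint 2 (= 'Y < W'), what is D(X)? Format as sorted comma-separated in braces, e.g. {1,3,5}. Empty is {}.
Constraint 1 (X < Z) on D(X)={2,3,4,5,6} D(Z)={3,4,5}: X {2,3,4,5,6}->{2,3,4}
Constraint 2 (Y < W) on D(Y)={2,3,4,5,6} D(W)={2,3,4}: Y {2,3,4,5,6}->{2,3}; W {2,3,4}->{3,4}
So after constraint 2: D(X) = {2,3,4}

Answer: {2,3,4}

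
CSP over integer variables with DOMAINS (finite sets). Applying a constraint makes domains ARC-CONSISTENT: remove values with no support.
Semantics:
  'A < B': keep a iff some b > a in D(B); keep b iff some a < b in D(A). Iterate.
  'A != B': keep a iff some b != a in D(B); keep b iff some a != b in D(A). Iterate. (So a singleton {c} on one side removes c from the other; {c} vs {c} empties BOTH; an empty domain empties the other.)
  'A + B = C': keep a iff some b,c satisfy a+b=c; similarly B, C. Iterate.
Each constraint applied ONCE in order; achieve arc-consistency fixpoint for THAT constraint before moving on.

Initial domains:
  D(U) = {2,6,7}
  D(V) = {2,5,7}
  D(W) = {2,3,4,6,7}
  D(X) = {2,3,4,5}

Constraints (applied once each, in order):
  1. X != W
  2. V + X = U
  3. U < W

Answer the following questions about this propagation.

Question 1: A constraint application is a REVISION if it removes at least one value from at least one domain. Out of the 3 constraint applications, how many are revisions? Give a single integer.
Answer: 2

Derivation:
Constraint 1 (X != W) on D(X)={2,3,4,5} D(W)={2,3,4,6,7}: no change => not a revision
Constraint 2 (V + X = U) on D(V)={2,5,7} D(X)={2,3,4,5} D(U)={2,6,7}: V {2,5,7}->{2,5}; X {2,3,4,5}->{2,4,5}; U {2,6,7}->{6,7} => REVISION
Constraint 3 (U < W) on D(U)={6,7} D(W)={2,3,4,6,7}: U {6,7}->{6}; W {2,3,4,6,7}->{7} => REVISION
Total revisions = 2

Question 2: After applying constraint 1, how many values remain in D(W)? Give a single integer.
Constraint 1 (X != W) on D(X)={2,3,4,5} D(W)={2,3,4,6,7}: no change
So after constraint 1: D(W)={2,3,4,6,7}, size = 5

Answer: 5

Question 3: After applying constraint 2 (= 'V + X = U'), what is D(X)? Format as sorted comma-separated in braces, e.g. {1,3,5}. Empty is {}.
Answer: {2,4,5}

Derivation:
Constraint 1 (X != W) on D(X)={2,3,4,5} D(W)={2,3,4,6,7}: no change
Constraint 2 (V + X = U) on D(V)={2,5,7} D(X)={2,3,4,5} D(U)={2,6,7}: V {2,5,7}->{2,5}; X {2,3,4,5}->{2,4,5}; U {2,6,7}->{6,7}
So after constraint 2: D(X) = {2,4,5}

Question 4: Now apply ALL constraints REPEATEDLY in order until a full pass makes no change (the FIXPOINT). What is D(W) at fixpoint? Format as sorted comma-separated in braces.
Answer: {7}

Derivation:
pass 0 (initial): D(W)={2,3,4,6,7}
pass 1: U {2,6,7}->{6}; V {2,5,7}->{2,5}; W {2,3,4,6,7}->{7}; X {2,3,4,5}->{2,4,5}
pass 2: V {2,5}->{2}; X {2,4,5}->{4}
pass 3: no change
Fixpoint after 3 passes: D(W) = {7}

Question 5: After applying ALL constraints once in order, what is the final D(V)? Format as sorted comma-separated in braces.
Answer: {2,5}

Derivation:
Constraint 1 (X != W) on D(X)={2,3,4,5} D(W)={2,3,4,6,7}: no change
Constraint 2 (V + X = U) on D(V)={2,5,7} D(X)={2,3,4,5} D(U)={2,6,7}: V {2,5,7}->{2,5}; X {2,3,4,5}->{2,4,5}; U {2,6,7}->{6,7}
Constraint 3 (U < W) on D(U)={6,7} D(W)={2,3,4,6,7}: U {6,7}->{6}; W {2,3,4,6,7}->{7}
So after all 3 constraints: D(V) = {2,5}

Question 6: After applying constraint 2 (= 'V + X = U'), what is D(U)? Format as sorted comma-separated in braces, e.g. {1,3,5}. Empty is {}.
Constraint 1 (X != W) on D(X)={2,3,4,5} D(W)={2,3,4,6,7}: no change
Constraint 2 (V + X = U) on D(V)={2,5,7} D(X)={2,3,4,5} D(U)={2,6,7}: V {2,5,7}->{2,5}; X {2,3,4,5}->{2,4,5}; U {2,6,7}->{6,7}
So after constraint 2: D(U) = {6,7}

Answer: {6,7}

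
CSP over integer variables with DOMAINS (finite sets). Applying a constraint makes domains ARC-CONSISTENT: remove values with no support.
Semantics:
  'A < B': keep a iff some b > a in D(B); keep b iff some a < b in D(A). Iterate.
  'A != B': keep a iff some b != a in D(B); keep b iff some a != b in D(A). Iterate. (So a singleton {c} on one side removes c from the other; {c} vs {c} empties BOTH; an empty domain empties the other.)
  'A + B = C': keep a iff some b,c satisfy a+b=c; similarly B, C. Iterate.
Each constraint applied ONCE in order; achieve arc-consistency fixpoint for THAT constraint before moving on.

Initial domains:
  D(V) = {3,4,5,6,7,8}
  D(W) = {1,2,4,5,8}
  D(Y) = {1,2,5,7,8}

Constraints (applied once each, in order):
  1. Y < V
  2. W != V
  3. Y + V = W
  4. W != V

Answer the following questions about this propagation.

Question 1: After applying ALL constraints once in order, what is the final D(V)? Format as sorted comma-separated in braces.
Answer: {3,4,6,7}

Derivation:
Constraint 1 (Y < V) on D(Y)={1,2,5,7,8} D(V)={3,4,5,6,7,8}: Y {1,2,5,7,8}->{1,2,5,7}
Constraint 2 (W != V) on D(W)={1,2,4,5,8} D(V)={3,4,5,6,7,8}: no change
Constraint 3 (Y + V = W) on D(Y)={1,2,5,7} D(V)={3,4,5,6,7,8} D(W)={1,2,4,5,8}: Y {1,2,5,7}->{1,2,5}; V {3,4,5,6,7,8}->{3,4,6,7}; W {1,2,4,5,8}->{4,5,8}
Constraint 4 (W != V) on D(W)={4,5,8} D(V)={3,4,6,7}: no change
So after all 4 constraints: D(V) = {3,4,6,7}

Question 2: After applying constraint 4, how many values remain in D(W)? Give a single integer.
Answer: 3

Derivation:
Constraint 1 (Y < V) on D(Y)={1,2,5,7,8} D(V)={3,4,5,6,7,8}: Y {1,2,5,7,8}->{1,2,5,7}
Constraint 2 (W != V) on D(W)={1,2,4,5,8} D(V)={3,4,5,6,7,8}: no change
Constraint 3 (Y + V = W) on D(Y)={1,2,5,7} D(V)={3,4,5,6,7,8} D(W)={1,2,4,5,8}: Y {1,2,5,7}->{1,2,5}; V {3,4,5,6,7,8}->{3,4,6,7}; W {1,2,4,5,8}->{4,5,8}
Constraint 4 (W != V) on D(W)={4,5,8} D(V)={3,4,6,7}: no change
So after constraint 4: D(W)={4,5,8}, size = 3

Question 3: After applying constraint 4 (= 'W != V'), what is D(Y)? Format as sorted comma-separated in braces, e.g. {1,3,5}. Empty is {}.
Answer: {1,2,5}

Derivation:
Constraint 1 (Y < V) on D(Y)={1,2,5,7,8} D(V)={3,4,5,6,7,8}: Y {1,2,5,7,8}->{1,2,5,7}
Constraint 2 (W != V) on D(W)={1,2,4,5,8} D(V)={3,4,5,6,7,8}: no change
Constraint 3 (Y + V = W) on D(Y)={1,2,5,7} D(V)={3,4,5,6,7,8} D(W)={1,2,4,5,8}: Y {1,2,5,7}->{1,2,5}; V {3,4,5,6,7,8}->{3,4,6,7}; W {1,2,4,5,8}->{4,5,8}
Constraint 4 (W != V) on D(W)={4,5,8} D(V)={3,4,6,7}: no change
So after constraint 4: D(Y) = {1,2,5}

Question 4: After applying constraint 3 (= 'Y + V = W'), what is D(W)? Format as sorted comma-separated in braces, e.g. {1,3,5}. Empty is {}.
Answer: {4,5,8}

Derivation:
Constraint 1 (Y < V) on D(Y)={1,2,5,7,8} D(V)={3,4,5,6,7,8}: Y {1,2,5,7,8}->{1,2,5,7}
Constraint 2 (W != V) on D(W)={1,2,4,5,8} D(V)={3,4,5,6,7,8}: no change
Constraint 3 (Y + V = W) on D(Y)={1,2,5,7} D(V)={3,4,5,6,7,8} D(W)={1,2,4,5,8}: Y {1,2,5,7}->{1,2,5}; V {3,4,5,6,7,8}->{3,4,6,7}; W {1,2,4,5,8}->{4,5,8}
So after constraint 3: D(W) = {4,5,8}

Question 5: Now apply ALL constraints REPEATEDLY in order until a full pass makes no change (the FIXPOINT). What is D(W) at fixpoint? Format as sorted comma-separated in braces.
Answer: {4,5,8}

Derivation:
pass 0 (initial): D(W)={1,2,4,5,8}
pass 1: V {3,4,5,6,7,8}->{3,4,6,7}; W {1,2,4,5,8}->{4,5,8}; Y {1,2,5,7,8}->{1,2,5}
pass 2: no change
Fixpoint after 2 passes: D(W) = {4,5,8}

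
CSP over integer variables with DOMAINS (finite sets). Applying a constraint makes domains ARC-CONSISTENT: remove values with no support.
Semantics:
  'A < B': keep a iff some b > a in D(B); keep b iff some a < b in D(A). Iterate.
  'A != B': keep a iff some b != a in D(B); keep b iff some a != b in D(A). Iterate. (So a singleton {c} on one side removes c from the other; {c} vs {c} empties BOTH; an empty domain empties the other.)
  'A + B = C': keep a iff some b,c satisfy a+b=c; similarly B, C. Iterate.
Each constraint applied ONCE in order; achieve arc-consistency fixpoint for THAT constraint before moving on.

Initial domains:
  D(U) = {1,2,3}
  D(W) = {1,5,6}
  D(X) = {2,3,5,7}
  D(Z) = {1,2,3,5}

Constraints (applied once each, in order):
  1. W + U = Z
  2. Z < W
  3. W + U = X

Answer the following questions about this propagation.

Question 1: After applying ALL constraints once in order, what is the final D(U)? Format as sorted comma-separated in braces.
Answer: {}

Derivation:
Constraint 1 (W + U = Z) on D(W)={1,5,6} D(U)={1,2,3} D(Z)={1,2,3,5}: W {1,5,6}->{1}; U {1,2,3}->{1,2}; Z {1,2,3,5}->{2,3}
Constraint 2 (Z < W) on D(Z)={2,3} D(W)={1}: Z {2,3}->{}; W {1}->{}
Constraint 3 (W + U = X) on D(W)={} D(U)={1,2} D(X)={2,3,5,7}: U {1,2}->{}; X {2,3,5,7}->{}
So after all 3 constraints: D(U) = {}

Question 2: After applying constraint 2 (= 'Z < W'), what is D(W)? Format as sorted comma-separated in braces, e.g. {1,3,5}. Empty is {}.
Constraint 1 (W + U = Z) on D(W)={1,5,6} D(U)={1,2,3} D(Z)={1,2,3,5}: W {1,5,6}->{1}; U {1,2,3}->{1,2}; Z {1,2,3,5}->{2,3}
Constraint 2 (Z < W) on D(Z)={2,3} D(W)={1}: Z {2,3}->{}; W {1}->{}
So after constraint 2: D(W) = {}

Answer: {}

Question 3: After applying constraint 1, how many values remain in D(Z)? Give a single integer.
Answer: 2

Derivation:
Constraint 1 (W + U = Z) on D(W)={1,5,6} D(U)={1,2,3} D(Z)={1,2,3,5}: W {1,5,6}->{1}; U {1,2,3}->{1,2}; Z {1,2,3,5}->{2,3}
So after constraint 1: D(Z)={2,3}, size = 2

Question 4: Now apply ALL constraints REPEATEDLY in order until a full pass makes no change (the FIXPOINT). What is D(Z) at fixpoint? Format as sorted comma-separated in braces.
Answer: {}

Derivation:
pass 0 (initial): D(Z)={1,2,3,5}
pass 1: U {1,2,3}->{}; W {1,5,6}->{}; X {2,3,5,7}->{}; Z {1,2,3,5}->{}
pass 2: no change
Fixpoint after 2 passes: D(Z) = {}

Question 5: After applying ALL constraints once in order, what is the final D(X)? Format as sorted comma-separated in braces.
Answer: {}

Derivation:
Constraint 1 (W + U = Z) on D(W)={1,5,6} D(U)={1,2,3} D(Z)={1,2,3,5}: W {1,5,6}->{1}; U {1,2,3}->{1,2}; Z {1,2,3,5}->{2,3}
Constraint 2 (Z < W) on D(Z)={2,3} D(W)={1}: Z {2,3}->{}; W {1}->{}
Constraint 3 (W + U = X) on D(W)={} D(U)={1,2} D(X)={2,3,5,7}: U {1,2}->{}; X {2,3,5,7}->{}
So after all 3 constraints: D(X) = {}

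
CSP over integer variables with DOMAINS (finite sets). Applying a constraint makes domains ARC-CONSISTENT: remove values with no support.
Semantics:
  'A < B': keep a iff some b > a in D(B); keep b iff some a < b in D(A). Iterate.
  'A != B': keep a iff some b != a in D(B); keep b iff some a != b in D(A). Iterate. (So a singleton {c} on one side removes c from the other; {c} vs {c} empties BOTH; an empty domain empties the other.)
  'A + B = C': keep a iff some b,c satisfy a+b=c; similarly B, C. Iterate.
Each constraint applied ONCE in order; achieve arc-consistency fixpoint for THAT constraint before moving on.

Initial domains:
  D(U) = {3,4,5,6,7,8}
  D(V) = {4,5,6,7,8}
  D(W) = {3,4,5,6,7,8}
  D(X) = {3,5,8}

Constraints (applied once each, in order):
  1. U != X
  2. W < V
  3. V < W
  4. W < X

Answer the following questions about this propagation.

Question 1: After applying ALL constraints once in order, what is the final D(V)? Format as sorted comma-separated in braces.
Answer: {4,5,6}

Derivation:
Constraint 1 (U != X) on D(U)={3,4,5,6,7,8} D(X)={3,5,8}: no change
Constraint 2 (W < V) on D(W)={3,4,5,6,7,8} D(V)={4,5,6,7,8}: W {3,4,5,6,7,8}->{3,4,5,6,7}
Constraint 3 (V < W) on D(V)={4,5,6,7,8} D(W)={3,4,5,6,7}: V {4,5,6,7,8}->{4,5,6}; W {3,4,5,6,7}->{5,6,7}
Constraint 4 (W < X) on D(W)={5,6,7} D(X)={3,5,8}: X {3,5,8}->{8}
So after all 4 constraints: D(V) = {4,5,6}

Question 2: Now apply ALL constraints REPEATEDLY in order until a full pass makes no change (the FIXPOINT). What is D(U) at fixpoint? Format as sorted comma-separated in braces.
pass 0 (initial): D(U)={3,4,5,6,7,8}
pass 1: V {4,5,6,7,8}->{4,5,6}; W {3,4,5,6,7,8}->{5,6,7}; X {3,5,8}->{8}
pass 2: U {3,4,5,6,7,8}->{3,4,5,6,7}; V {4,5,6}->{}; W {5,6,7}->{}; X {8}->{}
pass 3: U {3,4,5,6,7}->{}
pass 4: no change
Fixpoint after 4 passes: D(U) = {}

Answer: {}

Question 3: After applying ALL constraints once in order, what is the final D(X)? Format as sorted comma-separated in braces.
Answer: {8}

Derivation:
Constraint 1 (U != X) on D(U)={3,4,5,6,7,8} D(X)={3,5,8}: no change
Constraint 2 (W < V) on D(W)={3,4,5,6,7,8} D(V)={4,5,6,7,8}: W {3,4,5,6,7,8}->{3,4,5,6,7}
Constraint 3 (V < W) on D(V)={4,5,6,7,8} D(W)={3,4,5,6,7}: V {4,5,6,7,8}->{4,5,6}; W {3,4,5,6,7}->{5,6,7}
Constraint 4 (W < X) on D(W)={5,6,7} D(X)={3,5,8}: X {3,5,8}->{8}
So after all 4 constraints: D(X) = {8}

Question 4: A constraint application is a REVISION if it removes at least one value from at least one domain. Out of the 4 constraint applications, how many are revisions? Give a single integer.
Constraint 1 (U != X) on D(U)={3,4,5,6,7,8} D(X)={3,5,8}: no change => not a revision
Constraint 2 (W < V) on D(W)={3,4,5,6,7,8} D(V)={4,5,6,7,8}: W {3,4,5,6,7,8}->{3,4,5,6,7} => REVISION
Constraint 3 (V < W) on D(V)={4,5,6,7,8} D(W)={3,4,5,6,7}: V {4,5,6,7,8}->{4,5,6}; W {3,4,5,6,7}->{5,6,7} => REVISION
Constraint 4 (W < X) on D(W)={5,6,7} D(X)={3,5,8}: X {3,5,8}->{8} => REVISION
Total revisions = 3

Answer: 3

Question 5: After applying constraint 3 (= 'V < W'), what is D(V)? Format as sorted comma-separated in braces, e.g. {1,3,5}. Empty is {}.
Constraint 1 (U != X) on D(U)={3,4,5,6,7,8} D(X)={3,5,8}: no change
Constraint 2 (W < V) on D(W)={3,4,5,6,7,8} D(V)={4,5,6,7,8}: W {3,4,5,6,7,8}->{3,4,5,6,7}
Constraint 3 (V < W) on D(V)={4,5,6,7,8} D(W)={3,4,5,6,7}: V {4,5,6,7,8}->{4,5,6}; W {3,4,5,6,7}->{5,6,7}
So after constraint 3: D(V) = {4,5,6}

Answer: {4,5,6}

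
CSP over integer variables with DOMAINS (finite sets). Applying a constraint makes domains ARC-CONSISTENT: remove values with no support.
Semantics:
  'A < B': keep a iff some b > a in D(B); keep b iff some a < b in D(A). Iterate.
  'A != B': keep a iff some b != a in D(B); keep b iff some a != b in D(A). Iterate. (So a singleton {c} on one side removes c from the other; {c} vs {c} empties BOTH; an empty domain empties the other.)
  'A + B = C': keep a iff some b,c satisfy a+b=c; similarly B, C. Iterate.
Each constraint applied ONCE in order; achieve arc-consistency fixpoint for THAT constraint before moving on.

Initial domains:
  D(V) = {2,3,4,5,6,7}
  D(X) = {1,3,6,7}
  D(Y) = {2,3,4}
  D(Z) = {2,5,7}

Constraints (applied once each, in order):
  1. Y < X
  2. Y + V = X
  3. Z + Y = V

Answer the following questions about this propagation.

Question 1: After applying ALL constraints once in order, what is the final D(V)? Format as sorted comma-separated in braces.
Constraint 1 (Y < X) on D(Y)={2,3,4} D(X)={1,3,6,7}: X {1,3,6,7}->{3,6,7}
Constraint 2 (Y + V = X) on D(Y)={2,3,4} D(V)={2,3,4,5,6,7} D(X)={3,6,7}: V {2,3,4,5,6,7}->{2,3,4,5}; X {3,6,7}->{6,7}
Constraint 3 (Z + Y = V) on D(Z)={2,5,7} D(Y)={2,3,4} D(V)={2,3,4,5}: Z {2,5,7}->{2}; Y {2,3,4}->{2,3}; V {2,3,4,5}->{4,5}
So after all 3 constraints: D(V) = {4,5}

Answer: {4,5}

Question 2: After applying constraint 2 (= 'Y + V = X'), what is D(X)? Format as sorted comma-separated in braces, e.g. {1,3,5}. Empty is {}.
Constraint 1 (Y < X) on D(Y)={2,3,4} D(X)={1,3,6,7}: X {1,3,6,7}->{3,6,7}
Constraint 2 (Y + V = X) on D(Y)={2,3,4} D(V)={2,3,4,5,6,7} D(X)={3,6,7}: V {2,3,4,5,6,7}->{2,3,4,5}; X {3,6,7}->{6,7}
So after constraint 2: D(X) = {6,7}

Answer: {6,7}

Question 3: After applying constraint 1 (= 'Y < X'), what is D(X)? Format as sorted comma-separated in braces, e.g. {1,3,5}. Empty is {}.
Answer: {3,6,7}

Derivation:
Constraint 1 (Y < X) on D(Y)={2,3,4} D(X)={1,3,6,7}: X {1,3,6,7}->{3,6,7}
So after constraint 1: D(X) = {3,6,7}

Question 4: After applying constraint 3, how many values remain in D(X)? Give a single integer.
Answer: 2

Derivation:
Constraint 1 (Y < X) on D(Y)={2,3,4} D(X)={1,3,6,7}: X {1,3,6,7}->{3,6,7}
Constraint 2 (Y + V = X) on D(Y)={2,3,4} D(V)={2,3,4,5,6,7} D(X)={3,6,7}: V {2,3,4,5,6,7}->{2,3,4,5}; X {3,6,7}->{6,7}
Constraint 3 (Z + Y = V) on D(Z)={2,5,7} D(Y)={2,3,4} D(V)={2,3,4,5}: Z {2,5,7}->{2}; Y {2,3,4}->{2,3}; V {2,3,4,5}->{4,5}
So after constraint 3: D(X)={6,7}, size = 2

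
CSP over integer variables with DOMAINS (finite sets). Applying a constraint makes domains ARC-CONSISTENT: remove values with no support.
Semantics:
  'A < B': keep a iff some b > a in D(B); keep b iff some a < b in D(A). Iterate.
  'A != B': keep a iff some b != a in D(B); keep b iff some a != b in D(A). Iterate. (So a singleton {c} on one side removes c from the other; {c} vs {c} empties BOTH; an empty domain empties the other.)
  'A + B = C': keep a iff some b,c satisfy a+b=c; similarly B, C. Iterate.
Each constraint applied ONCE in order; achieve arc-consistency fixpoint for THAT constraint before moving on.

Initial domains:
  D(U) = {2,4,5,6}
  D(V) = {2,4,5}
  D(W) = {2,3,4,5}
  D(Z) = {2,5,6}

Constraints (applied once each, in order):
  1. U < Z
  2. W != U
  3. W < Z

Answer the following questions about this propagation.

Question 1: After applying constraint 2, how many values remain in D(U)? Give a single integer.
Answer: 3

Derivation:
Constraint 1 (U < Z) on D(U)={2,4,5,6} D(Z)={2,5,6}: U {2,4,5,6}->{2,4,5}; Z {2,5,6}->{5,6}
Constraint 2 (W != U) on D(W)={2,3,4,5} D(U)={2,4,5}: no change
So after constraint 2: D(U)={2,4,5}, size = 3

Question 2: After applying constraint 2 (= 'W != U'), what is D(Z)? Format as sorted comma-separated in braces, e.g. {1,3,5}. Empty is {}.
Answer: {5,6}

Derivation:
Constraint 1 (U < Z) on D(U)={2,4,5,6} D(Z)={2,5,6}: U {2,4,5,6}->{2,4,5}; Z {2,5,6}->{5,6}
Constraint 2 (W != U) on D(W)={2,3,4,5} D(U)={2,4,5}: no change
So after constraint 2: D(Z) = {5,6}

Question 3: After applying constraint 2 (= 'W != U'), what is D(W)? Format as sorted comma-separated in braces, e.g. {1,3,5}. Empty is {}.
Answer: {2,3,4,5}

Derivation:
Constraint 1 (U < Z) on D(U)={2,4,5,6} D(Z)={2,5,6}: U {2,4,5,6}->{2,4,5}; Z {2,5,6}->{5,6}
Constraint 2 (W != U) on D(W)={2,3,4,5} D(U)={2,4,5}: no change
So after constraint 2: D(W) = {2,3,4,5}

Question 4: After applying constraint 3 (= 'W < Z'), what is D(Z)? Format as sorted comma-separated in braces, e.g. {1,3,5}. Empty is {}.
Answer: {5,6}

Derivation:
Constraint 1 (U < Z) on D(U)={2,4,5,6} D(Z)={2,5,6}: U {2,4,5,6}->{2,4,5}; Z {2,5,6}->{5,6}
Constraint 2 (W != U) on D(W)={2,3,4,5} D(U)={2,4,5}: no change
Constraint 3 (W < Z) on D(W)={2,3,4,5} D(Z)={5,6}: no change
So after constraint 3: D(Z) = {5,6}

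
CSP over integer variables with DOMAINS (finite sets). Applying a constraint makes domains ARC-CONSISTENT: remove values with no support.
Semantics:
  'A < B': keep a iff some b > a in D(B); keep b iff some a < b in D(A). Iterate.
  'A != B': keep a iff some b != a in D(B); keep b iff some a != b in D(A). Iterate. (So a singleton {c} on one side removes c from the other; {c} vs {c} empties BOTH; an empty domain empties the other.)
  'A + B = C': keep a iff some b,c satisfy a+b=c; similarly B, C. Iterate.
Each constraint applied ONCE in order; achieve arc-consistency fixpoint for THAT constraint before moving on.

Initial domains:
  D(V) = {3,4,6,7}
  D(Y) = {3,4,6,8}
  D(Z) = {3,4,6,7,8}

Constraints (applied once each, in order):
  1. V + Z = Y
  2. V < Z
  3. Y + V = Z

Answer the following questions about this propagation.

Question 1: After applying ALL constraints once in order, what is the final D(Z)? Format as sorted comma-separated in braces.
Answer: {}

Derivation:
Constraint 1 (V + Z = Y) on D(V)={3,4,6,7} D(Z)={3,4,6,7,8} D(Y)={3,4,6,8}: V {3,4,6,7}->{3,4}; Z {3,4,6,7,8}->{3,4}; Y {3,4,6,8}->{6,8}
Constraint 2 (V < Z) on D(V)={3,4} D(Z)={3,4}: V {3,4}->{3}; Z {3,4}->{4}
Constraint 3 (Y + V = Z) on D(Y)={6,8} D(V)={3} D(Z)={4}: Y {6,8}->{}; V {3}->{}; Z {4}->{}
So after all 3 constraints: D(Z) = {}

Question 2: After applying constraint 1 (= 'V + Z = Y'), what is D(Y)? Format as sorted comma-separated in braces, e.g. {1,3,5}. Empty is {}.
Answer: {6,8}

Derivation:
Constraint 1 (V + Z = Y) on D(V)={3,4,6,7} D(Z)={3,4,6,7,8} D(Y)={3,4,6,8}: V {3,4,6,7}->{3,4}; Z {3,4,6,7,8}->{3,4}; Y {3,4,6,8}->{6,8}
So after constraint 1: D(Y) = {6,8}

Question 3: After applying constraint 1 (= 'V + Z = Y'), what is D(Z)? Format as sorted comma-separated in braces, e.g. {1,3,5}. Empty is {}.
Answer: {3,4}

Derivation:
Constraint 1 (V + Z = Y) on D(V)={3,4,6,7} D(Z)={3,4,6,7,8} D(Y)={3,4,6,8}: V {3,4,6,7}->{3,4}; Z {3,4,6,7,8}->{3,4}; Y {3,4,6,8}->{6,8}
So after constraint 1: D(Z) = {3,4}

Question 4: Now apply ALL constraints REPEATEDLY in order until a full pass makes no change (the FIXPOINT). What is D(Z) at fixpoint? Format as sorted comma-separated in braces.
Answer: {}

Derivation:
pass 0 (initial): D(Z)={3,4,6,7,8}
pass 1: V {3,4,6,7}->{}; Y {3,4,6,8}->{}; Z {3,4,6,7,8}->{}
pass 2: no change
Fixpoint after 2 passes: D(Z) = {}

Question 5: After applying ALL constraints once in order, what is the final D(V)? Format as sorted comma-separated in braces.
Constraint 1 (V + Z = Y) on D(V)={3,4,6,7} D(Z)={3,4,6,7,8} D(Y)={3,4,6,8}: V {3,4,6,7}->{3,4}; Z {3,4,6,7,8}->{3,4}; Y {3,4,6,8}->{6,8}
Constraint 2 (V < Z) on D(V)={3,4} D(Z)={3,4}: V {3,4}->{3}; Z {3,4}->{4}
Constraint 3 (Y + V = Z) on D(Y)={6,8} D(V)={3} D(Z)={4}: Y {6,8}->{}; V {3}->{}; Z {4}->{}
So after all 3 constraints: D(V) = {}

Answer: {}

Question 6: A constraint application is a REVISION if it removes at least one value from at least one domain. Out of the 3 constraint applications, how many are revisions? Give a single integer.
Constraint 1 (V + Z = Y) on D(V)={3,4,6,7} D(Z)={3,4,6,7,8} D(Y)={3,4,6,8}: V {3,4,6,7}->{3,4}; Z {3,4,6,7,8}->{3,4}; Y {3,4,6,8}->{6,8} => REVISION
Constraint 2 (V < Z) on D(V)={3,4} D(Z)={3,4}: V {3,4}->{3}; Z {3,4}->{4} => REVISION
Constraint 3 (Y + V = Z) on D(Y)={6,8} D(V)={3} D(Z)={4}: Y {6,8}->{}; V {3}->{}; Z {4}->{} => REVISION
Total revisions = 3

Answer: 3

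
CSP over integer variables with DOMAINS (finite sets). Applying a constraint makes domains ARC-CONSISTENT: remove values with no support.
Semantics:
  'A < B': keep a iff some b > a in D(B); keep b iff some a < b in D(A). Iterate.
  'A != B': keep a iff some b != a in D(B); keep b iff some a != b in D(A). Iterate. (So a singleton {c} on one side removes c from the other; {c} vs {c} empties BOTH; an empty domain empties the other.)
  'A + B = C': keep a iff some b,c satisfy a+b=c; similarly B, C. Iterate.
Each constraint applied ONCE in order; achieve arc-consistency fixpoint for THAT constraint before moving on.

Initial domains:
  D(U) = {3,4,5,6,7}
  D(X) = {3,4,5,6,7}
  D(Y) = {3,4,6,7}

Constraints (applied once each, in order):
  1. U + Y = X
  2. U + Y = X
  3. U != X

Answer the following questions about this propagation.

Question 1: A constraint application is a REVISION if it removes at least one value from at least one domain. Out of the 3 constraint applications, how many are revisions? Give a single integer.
Constraint 1 (U + Y = X) on D(U)={3,4,5,6,7} D(Y)={3,4,6,7} D(X)={3,4,5,6,7}: U {3,4,5,6,7}->{3,4}; Y {3,4,6,7}->{3,4}; X {3,4,5,6,7}->{6,7} => REVISION
Constraint 2 (U + Y = X) on D(U)={3,4} D(Y)={3,4} D(X)={6,7}: no change => not a revision
Constraint 3 (U != X) on D(U)={3,4} D(X)={6,7}: no change => not a revision
Total revisions = 1

Answer: 1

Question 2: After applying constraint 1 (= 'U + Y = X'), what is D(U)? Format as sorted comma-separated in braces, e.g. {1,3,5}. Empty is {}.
Answer: {3,4}

Derivation:
Constraint 1 (U + Y = X) on D(U)={3,4,5,6,7} D(Y)={3,4,6,7} D(X)={3,4,5,6,7}: U {3,4,5,6,7}->{3,4}; Y {3,4,6,7}->{3,4}; X {3,4,5,6,7}->{6,7}
So after constraint 1: D(U) = {3,4}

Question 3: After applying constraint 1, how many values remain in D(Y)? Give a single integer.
Answer: 2

Derivation:
Constraint 1 (U + Y = X) on D(U)={3,4,5,6,7} D(Y)={3,4,6,7} D(X)={3,4,5,6,7}: U {3,4,5,6,7}->{3,4}; Y {3,4,6,7}->{3,4}; X {3,4,5,6,7}->{6,7}
So after constraint 1: D(Y)={3,4}, size = 2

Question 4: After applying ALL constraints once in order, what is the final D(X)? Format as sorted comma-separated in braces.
Answer: {6,7}

Derivation:
Constraint 1 (U + Y = X) on D(U)={3,4,5,6,7} D(Y)={3,4,6,7} D(X)={3,4,5,6,7}: U {3,4,5,6,7}->{3,4}; Y {3,4,6,7}->{3,4}; X {3,4,5,6,7}->{6,7}
Constraint 2 (U + Y = X) on D(U)={3,4} D(Y)={3,4} D(X)={6,7}: no change
Constraint 3 (U != X) on D(U)={3,4} D(X)={6,7}: no change
So after all 3 constraints: D(X) = {6,7}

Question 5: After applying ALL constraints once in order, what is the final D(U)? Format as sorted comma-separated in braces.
Answer: {3,4}

Derivation:
Constraint 1 (U + Y = X) on D(U)={3,4,5,6,7} D(Y)={3,4,6,7} D(X)={3,4,5,6,7}: U {3,4,5,6,7}->{3,4}; Y {3,4,6,7}->{3,4}; X {3,4,5,6,7}->{6,7}
Constraint 2 (U + Y = X) on D(U)={3,4} D(Y)={3,4} D(X)={6,7}: no change
Constraint 3 (U != X) on D(U)={3,4} D(X)={6,7}: no change
So after all 3 constraints: D(U) = {3,4}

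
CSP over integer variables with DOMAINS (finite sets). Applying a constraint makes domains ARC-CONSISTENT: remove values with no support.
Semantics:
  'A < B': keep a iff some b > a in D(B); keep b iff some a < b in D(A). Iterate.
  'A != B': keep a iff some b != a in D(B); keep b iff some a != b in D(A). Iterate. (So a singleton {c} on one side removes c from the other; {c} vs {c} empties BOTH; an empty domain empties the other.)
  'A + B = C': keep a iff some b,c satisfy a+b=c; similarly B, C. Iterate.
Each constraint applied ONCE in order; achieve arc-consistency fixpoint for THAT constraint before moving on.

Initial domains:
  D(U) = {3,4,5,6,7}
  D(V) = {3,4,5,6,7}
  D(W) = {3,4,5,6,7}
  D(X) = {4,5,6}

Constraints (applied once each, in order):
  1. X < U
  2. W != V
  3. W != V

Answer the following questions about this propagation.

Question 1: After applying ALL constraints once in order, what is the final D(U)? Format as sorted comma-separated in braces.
Constraint 1 (X < U) on D(X)={4,5,6} D(U)={3,4,5,6,7}: U {3,4,5,6,7}->{5,6,7}
Constraint 2 (W != V) on D(W)={3,4,5,6,7} D(V)={3,4,5,6,7}: no change
Constraint 3 (W != V) on D(W)={3,4,5,6,7} D(V)={3,4,5,6,7}: no change
So after all 3 constraints: D(U) = {5,6,7}

Answer: {5,6,7}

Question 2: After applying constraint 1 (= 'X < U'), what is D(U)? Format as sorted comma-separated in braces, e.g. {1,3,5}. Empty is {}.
Constraint 1 (X < U) on D(X)={4,5,6} D(U)={3,4,5,6,7}: U {3,4,5,6,7}->{5,6,7}
So after constraint 1: D(U) = {5,6,7}

Answer: {5,6,7}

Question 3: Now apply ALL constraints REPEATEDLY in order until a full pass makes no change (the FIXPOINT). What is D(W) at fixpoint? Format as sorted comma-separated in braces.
Answer: {3,4,5,6,7}

Derivation:
pass 0 (initial): D(W)={3,4,5,6,7}
pass 1: U {3,4,5,6,7}->{5,6,7}
pass 2: no change
Fixpoint after 2 passes: D(W) = {3,4,5,6,7}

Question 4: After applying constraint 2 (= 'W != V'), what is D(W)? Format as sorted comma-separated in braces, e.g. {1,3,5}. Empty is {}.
Constraint 1 (X < U) on D(X)={4,5,6} D(U)={3,4,5,6,7}: U {3,4,5,6,7}->{5,6,7}
Constraint 2 (W != V) on D(W)={3,4,5,6,7} D(V)={3,4,5,6,7}: no change
So after constraint 2: D(W) = {3,4,5,6,7}

Answer: {3,4,5,6,7}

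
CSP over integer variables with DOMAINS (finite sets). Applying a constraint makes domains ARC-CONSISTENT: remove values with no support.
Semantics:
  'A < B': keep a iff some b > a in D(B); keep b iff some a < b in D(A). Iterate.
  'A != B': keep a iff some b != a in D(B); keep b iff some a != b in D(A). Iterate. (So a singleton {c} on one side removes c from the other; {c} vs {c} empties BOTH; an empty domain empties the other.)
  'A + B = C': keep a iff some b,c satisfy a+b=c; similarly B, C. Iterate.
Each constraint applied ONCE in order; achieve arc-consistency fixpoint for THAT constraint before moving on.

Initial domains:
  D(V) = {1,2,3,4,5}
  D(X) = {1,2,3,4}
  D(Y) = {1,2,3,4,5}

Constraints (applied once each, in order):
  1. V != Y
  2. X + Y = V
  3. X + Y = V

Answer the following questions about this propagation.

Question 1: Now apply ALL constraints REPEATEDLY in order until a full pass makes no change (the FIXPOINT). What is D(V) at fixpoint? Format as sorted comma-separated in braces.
pass 0 (initial): D(V)={1,2,3,4,5}
pass 1: V {1,2,3,4,5}->{2,3,4,5}; Y {1,2,3,4,5}->{1,2,3,4}
pass 2: no change
Fixpoint after 2 passes: D(V) = {2,3,4,5}

Answer: {2,3,4,5}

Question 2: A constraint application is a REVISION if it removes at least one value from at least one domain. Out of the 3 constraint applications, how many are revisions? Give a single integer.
Answer: 1

Derivation:
Constraint 1 (V != Y) on D(V)={1,2,3,4,5} D(Y)={1,2,3,4,5}: no change => not a revision
Constraint 2 (X + Y = V) on D(X)={1,2,3,4} D(Y)={1,2,3,4,5} D(V)={1,2,3,4,5}: Y {1,2,3,4,5}->{1,2,3,4}; V {1,2,3,4,5}->{2,3,4,5} => REVISION
Constraint 3 (X + Y = V) on D(X)={1,2,3,4} D(Y)={1,2,3,4} D(V)={2,3,4,5}: no change => not a revision
Total revisions = 1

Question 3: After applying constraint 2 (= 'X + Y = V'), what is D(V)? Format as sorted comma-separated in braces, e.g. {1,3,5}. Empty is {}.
Answer: {2,3,4,5}

Derivation:
Constraint 1 (V != Y) on D(V)={1,2,3,4,5} D(Y)={1,2,3,4,5}: no change
Constraint 2 (X + Y = V) on D(X)={1,2,3,4} D(Y)={1,2,3,4,5} D(V)={1,2,3,4,5}: Y {1,2,3,4,5}->{1,2,3,4}; V {1,2,3,4,5}->{2,3,4,5}
So after constraint 2: D(V) = {2,3,4,5}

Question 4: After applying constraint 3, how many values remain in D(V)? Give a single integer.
Answer: 4

Derivation:
Constraint 1 (V != Y) on D(V)={1,2,3,4,5} D(Y)={1,2,3,4,5}: no change
Constraint 2 (X + Y = V) on D(X)={1,2,3,4} D(Y)={1,2,3,4,5} D(V)={1,2,3,4,5}: Y {1,2,3,4,5}->{1,2,3,4}; V {1,2,3,4,5}->{2,3,4,5}
Constraint 3 (X + Y = V) on D(X)={1,2,3,4} D(Y)={1,2,3,4} D(V)={2,3,4,5}: no change
So after constraint 3: D(V)={2,3,4,5}, size = 4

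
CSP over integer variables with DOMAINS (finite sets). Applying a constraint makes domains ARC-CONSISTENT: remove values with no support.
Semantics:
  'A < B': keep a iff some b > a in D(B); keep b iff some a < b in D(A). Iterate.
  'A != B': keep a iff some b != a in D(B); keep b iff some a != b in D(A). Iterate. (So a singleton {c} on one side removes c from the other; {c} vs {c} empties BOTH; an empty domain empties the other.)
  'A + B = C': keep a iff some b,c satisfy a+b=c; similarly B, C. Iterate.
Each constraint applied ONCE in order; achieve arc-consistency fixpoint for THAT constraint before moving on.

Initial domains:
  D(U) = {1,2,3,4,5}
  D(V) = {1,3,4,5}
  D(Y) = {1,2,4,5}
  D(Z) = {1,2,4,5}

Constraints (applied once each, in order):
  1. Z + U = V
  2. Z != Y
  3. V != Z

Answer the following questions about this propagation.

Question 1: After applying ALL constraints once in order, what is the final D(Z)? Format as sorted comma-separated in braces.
Answer: {1,2,4}

Derivation:
Constraint 1 (Z + U = V) on D(Z)={1,2,4,5} D(U)={1,2,3,4,5} D(V)={1,3,4,5}: Z {1,2,4,5}->{1,2,4}; U {1,2,3,4,5}->{1,2,3,4}; V {1,3,4,5}->{3,4,5}
Constraint 2 (Z != Y) on D(Z)={1,2,4} D(Y)={1,2,4,5}: no change
Constraint 3 (V != Z) on D(V)={3,4,5} D(Z)={1,2,4}: no change
So after all 3 constraints: D(Z) = {1,2,4}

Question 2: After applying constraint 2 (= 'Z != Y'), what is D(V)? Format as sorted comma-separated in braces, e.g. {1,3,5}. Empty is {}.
Constraint 1 (Z + U = V) on D(Z)={1,2,4,5} D(U)={1,2,3,4,5} D(V)={1,3,4,5}: Z {1,2,4,5}->{1,2,4}; U {1,2,3,4,5}->{1,2,3,4}; V {1,3,4,5}->{3,4,5}
Constraint 2 (Z != Y) on D(Z)={1,2,4} D(Y)={1,2,4,5}: no change
So after constraint 2: D(V) = {3,4,5}

Answer: {3,4,5}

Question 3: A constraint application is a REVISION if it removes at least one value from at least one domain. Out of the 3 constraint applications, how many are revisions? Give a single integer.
Constraint 1 (Z + U = V) on D(Z)={1,2,4,5} D(U)={1,2,3,4,5} D(V)={1,3,4,5}: Z {1,2,4,5}->{1,2,4}; U {1,2,3,4,5}->{1,2,3,4}; V {1,3,4,5}->{3,4,5} => REVISION
Constraint 2 (Z != Y) on D(Z)={1,2,4} D(Y)={1,2,4,5}: no change => not a revision
Constraint 3 (V != Z) on D(V)={3,4,5} D(Z)={1,2,4}: no change => not a revision
Total revisions = 1

Answer: 1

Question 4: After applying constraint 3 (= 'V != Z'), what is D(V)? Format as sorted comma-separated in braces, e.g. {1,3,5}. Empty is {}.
Constraint 1 (Z + U = V) on D(Z)={1,2,4,5} D(U)={1,2,3,4,5} D(V)={1,3,4,5}: Z {1,2,4,5}->{1,2,4}; U {1,2,3,4,5}->{1,2,3,4}; V {1,3,4,5}->{3,4,5}
Constraint 2 (Z != Y) on D(Z)={1,2,4} D(Y)={1,2,4,5}: no change
Constraint 3 (V != Z) on D(V)={3,4,5} D(Z)={1,2,4}: no change
So after constraint 3: D(V) = {3,4,5}

Answer: {3,4,5}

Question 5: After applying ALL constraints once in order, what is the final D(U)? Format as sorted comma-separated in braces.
Answer: {1,2,3,4}

Derivation:
Constraint 1 (Z + U = V) on D(Z)={1,2,4,5} D(U)={1,2,3,4,5} D(V)={1,3,4,5}: Z {1,2,4,5}->{1,2,4}; U {1,2,3,4,5}->{1,2,3,4}; V {1,3,4,5}->{3,4,5}
Constraint 2 (Z != Y) on D(Z)={1,2,4} D(Y)={1,2,4,5}: no change
Constraint 3 (V != Z) on D(V)={3,4,5} D(Z)={1,2,4}: no change
So after all 3 constraints: D(U) = {1,2,3,4}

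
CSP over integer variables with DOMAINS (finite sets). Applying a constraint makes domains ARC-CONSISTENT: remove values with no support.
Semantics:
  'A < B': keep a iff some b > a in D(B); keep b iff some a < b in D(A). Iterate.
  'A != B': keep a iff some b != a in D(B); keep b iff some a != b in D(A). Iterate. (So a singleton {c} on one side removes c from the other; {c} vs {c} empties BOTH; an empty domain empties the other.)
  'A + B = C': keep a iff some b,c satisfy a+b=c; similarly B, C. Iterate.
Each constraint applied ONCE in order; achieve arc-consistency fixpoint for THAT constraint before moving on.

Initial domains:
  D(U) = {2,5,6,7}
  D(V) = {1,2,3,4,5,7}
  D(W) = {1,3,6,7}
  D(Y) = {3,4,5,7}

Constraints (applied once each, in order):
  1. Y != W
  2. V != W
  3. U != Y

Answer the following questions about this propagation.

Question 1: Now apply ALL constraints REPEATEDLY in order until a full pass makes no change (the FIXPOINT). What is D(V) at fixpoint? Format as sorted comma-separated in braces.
pass 0 (initial): D(V)={1,2,3,4,5,7}
pass 1: no change
Fixpoint after 1 passes: D(V) = {1,2,3,4,5,7}

Answer: {1,2,3,4,5,7}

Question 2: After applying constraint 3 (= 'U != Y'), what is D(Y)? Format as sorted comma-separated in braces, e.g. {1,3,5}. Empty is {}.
Answer: {3,4,5,7}

Derivation:
Constraint 1 (Y != W) on D(Y)={3,4,5,7} D(W)={1,3,6,7}: no change
Constraint 2 (V != W) on D(V)={1,2,3,4,5,7} D(W)={1,3,6,7}: no change
Constraint 3 (U != Y) on D(U)={2,5,6,7} D(Y)={3,4,5,7}: no change
So after constraint 3: D(Y) = {3,4,5,7}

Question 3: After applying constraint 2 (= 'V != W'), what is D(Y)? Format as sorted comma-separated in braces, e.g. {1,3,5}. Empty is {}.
Constraint 1 (Y != W) on D(Y)={3,4,5,7} D(W)={1,3,6,7}: no change
Constraint 2 (V != W) on D(V)={1,2,3,4,5,7} D(W)={1,3,6,7}: no change
So after constraint 2: D(Y) = {3,4,5,7}

Answer: {3,4,5,7}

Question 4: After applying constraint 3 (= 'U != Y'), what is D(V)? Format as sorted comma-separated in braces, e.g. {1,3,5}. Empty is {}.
Answer: {1,2,3,4,5,7}

Derivation:
Constraint 1 (Y != W) on D(Y)={3,4,5,7} D(W)={1,3,6,7}: no change
Constraint 2 (V != W) on D(V)={1,2,3,4,5,7} D(W)={1,3,6,7}: no change
Constraint 3 (U != Y) on D(U)={2,5,6,7} D(Y)={3,4,5,7}: no change
So after constraint 3: D(V) = {1,2,3,4,5,7}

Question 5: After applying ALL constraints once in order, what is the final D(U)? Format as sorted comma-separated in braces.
Answer: {2,5,6,7}

Derivation:
Constraint 1 (Y != W) on D(Y)={3,4,5,7} D(W)={1,3,6,7}: no change
Constraint 2 (V != W) on D(V)={1,2,3,4,5,7} D(W)={1,3,6,7}: no change
Constraint 3 (U != Y) on D(U)={2,5,6,7} D(Y)={3,4,5,7}: no change
So after all 3 constraints: D(U) = {2,5,6,7}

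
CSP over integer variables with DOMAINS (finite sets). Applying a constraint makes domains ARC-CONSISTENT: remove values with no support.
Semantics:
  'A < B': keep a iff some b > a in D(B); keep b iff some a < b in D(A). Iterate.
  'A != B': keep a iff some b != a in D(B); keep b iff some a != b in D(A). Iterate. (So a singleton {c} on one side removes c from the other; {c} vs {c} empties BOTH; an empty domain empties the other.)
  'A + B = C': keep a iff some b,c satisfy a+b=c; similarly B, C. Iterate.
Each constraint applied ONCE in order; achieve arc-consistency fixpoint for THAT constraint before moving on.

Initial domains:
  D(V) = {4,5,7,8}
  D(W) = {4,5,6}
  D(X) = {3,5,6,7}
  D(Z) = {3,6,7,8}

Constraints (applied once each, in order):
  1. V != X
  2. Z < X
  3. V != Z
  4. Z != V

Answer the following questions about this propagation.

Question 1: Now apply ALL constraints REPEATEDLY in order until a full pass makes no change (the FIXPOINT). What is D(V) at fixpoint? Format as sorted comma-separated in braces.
Answer: {4,5,7,8}

Derivation:
pass 0 (initial): D(V)={4,5,7,8}
pass 1: X {3,5,6,7}->{5,6,7}; Z {3,6,7,8}->{3,6}
pass 2: no change
Fixpoint after 2 passes: D(V) = {4,5,7,8}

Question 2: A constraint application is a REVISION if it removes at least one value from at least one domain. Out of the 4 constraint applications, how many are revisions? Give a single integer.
Answer: 1

Derivation:
Constraint 1 (V != X) on D(V)={4,5,7,8} D(X)={3,5,6,7}: no change => not a revision
Constraint 2 (Z < X) on D(Z)={3,6,7,8} D(X)={3,5,6,7}: Z {3,6,7,8}->{3,6}; X {3,5,6,7}->{5,6,7} => REVISION
Constraint 3 (V != Z) on D(V)={4,5,7,8} D(Z)={3,6}: no change => not a revision
Constraint 4 (Z != V) on D(Z)={3,6} D(V)={4,5,7,8}: no change => not a revision
Total revisions = 1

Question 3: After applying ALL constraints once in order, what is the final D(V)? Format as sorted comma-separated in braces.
Constraint 1 (V != X) on D(V)={4,5,7,8} D(X)={3,5,6,7}: no change
Constraint 2 (Z < X) on D(Z)={3,6,7,8} D(X)={3,5,6,7}: Z {3,6,7,8}->{3,6}; X {3,5,6,7}->{5,6,7}
Constraint 3 (V != Z) on D(V)={4,5,7,8} D(Z)={3,6}: no change
Constraint 4 (Z != V) on D(Z)={3,6} D(V)={4,5,7,8}: no change
So after all 4 constraints: D(V) = {4,5,7,8}

Answer: {4,5,7,8}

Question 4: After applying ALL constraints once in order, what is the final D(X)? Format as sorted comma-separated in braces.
Constraint 1 (V != X) on D(V)={4,5,7,8} D(X)={3,5,6,7}: no change
Constraint 2 (Z < X) on D(Z)={3,6,7,8} D(X)={3,5,6,7}: Z {3,6,7,8}->{3,6}; X {3,5,6,7}->{5,6,7}
Constraint 3 (V != Z) on D(V)={4,5,7,8} D(Z)={3,6}: no change
Constraint 4 (Z != V) on D(Z)={3,6} D(V)={4,5,7,8}: no change
So after all 4 constraints: D(X) = {5,6,7}

Answer: {5,6,7}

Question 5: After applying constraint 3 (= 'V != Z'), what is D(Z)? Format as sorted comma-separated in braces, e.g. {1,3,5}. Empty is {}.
Answer: {3,6}

Derivation:
Constraint 1 (V != X) on D(V)={4,5,7,8} D(X)={3,5,6,7}: no change
Constraint 2 (Z < X) on D(Z)={3,6,7,8} D(X)={3,5,6,7}: Z {3,6,7,8}->{3,6}; X {3,5,6,7}->{5,6,7}
Constraint 3 (V != Z) on D(V)={4,5,7,8} D(Z)={3,6}: no change
So after constraint 3: D(Z) = {3,6}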